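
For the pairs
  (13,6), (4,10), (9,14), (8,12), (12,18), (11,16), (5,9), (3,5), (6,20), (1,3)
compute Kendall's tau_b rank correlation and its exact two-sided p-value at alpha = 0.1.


Step 1: Enumerate the 45 unordered pairs (i,j) with i<j and classify each by sign(x_j-x_i) * sign(y_j-y_i).
  (1,2):dx=-9,dy=+4->D; (1,3):dx=-4,dy=+8->D; (1,4):dx=-5,dy=+6->D; (1,5):dx=-1,dy=+12->D
  (1,6):dx=-2,dy=+10->D; (1,7):dx=-8,dy=+3->D; (1,8):dx=-10,dy=-1->C; (1,9):dx=-7,dy=+14->D
  (1,10):dx=-12,dy=-3->C; (2,3):dx=+5,dy=+4->C; (2,4):dx=+4,dy=+2->C; (2,5):dx=+8,dy=+8->C
  (2,6):dx=+7,dy=+6->C; (2,7):dx=+1,dy=-1->D; (2,8):dx=-1,dy=-5->C; (2,9):dx=+2,dy=+10->C
  (2,10):dx=-3,dy=-7->C; (3,4):dx=-1,dy=-2->C; (3,5):dx=+3,dy=+4->C; (3,6):dx=+2,dy=+2->C
  (3,7):dx=-4,dy=-5->C; (3,8):dx=-6,dy=-9->C; (3,9):dx=-3,dy=+6->D; (3,10):dx=-8,dy=-11->C
  (4,5):dx=+4,dy=+6->C; (4,6):dx=+3,dy=+4->C; (4,7):dx=-3,dy=-3->C; (4,8):dx=-5,dy=-7->C
  (4,9):dx=-2,dy=+8->D; (4,10):dx=-7,dy=-9->C; (5,6):dx=-1,dy=-2->C; (5,7):dx=-7,dy=-9->C
  (5,8):dx=-9,dy=-13->C; (5,9):dx=-6,dy=+2->D; (5,10):dx=-11,dy=-15->C; (6,7):dx=-6,dy=-7->C
  (6,8):dx=-8,dy=-11->C; (6,9):dx=-5,dy=+4->D; (6,10):dx=-10,dy=-13->C; (7,8):dx=-2,dy=-4->C
  (7,9):dx=+1,dy=+11->C; (7,10):dx=-4,dy=-6->C; (8,9):dx=+3,dy=+15->C; (8,10):dx=-2,dy=-2->C
  (9,10):dx=-5,dy=-17->C
Step 2: C = 33, D = 12, total pairs = 45.
Step 3: tau = (C - D)/(n(n-1)/2) = (33 - 12)/45 = 0.466667.
Step 4: Exact two-sided p-value (enumerate n! = 3628800 permutations of y under H0): p = 0.072550.
Step 5: alpha = 0.1. reject H0.

tau_b = 0.4667 (C=33, D=12), p = 0.072550, reject H0.


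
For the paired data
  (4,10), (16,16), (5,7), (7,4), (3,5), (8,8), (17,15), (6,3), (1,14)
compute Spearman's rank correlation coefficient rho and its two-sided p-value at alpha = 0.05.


Step 1: Rank x and y separately (midranks; no ties here).
rank(x): 4->3, 16->8, 5->4, 7->6, 3->2, 8->7, 17->9, 6->5, 1->1
rank(y): 10->6, 16->9, 7->4, 4->2, 5->3, 8->5, 15->8, 3->1, 14->7
Step 2: d_i = R_x(i) - R_y(i); compute d_i^2.
  (3-6)^2=9, (8-9)^2=1, (4-4)^2=0, (6-2)^2=16, (2-3)^2=1, (7-5)^2=4, (9-8)^2=1, (5-1)^2=16, (1-7)^2=36
sum(d^2) = 84.
Step 3: rho = 1 - 6*84 / (9*(9^2 - 1)) = 1 - 504/720 = 0.300000.
Step 4: Under H0, t = rho * sqrt((n-2)/(1-rho^2)) = 0.8321 ~ t(7).
Step 5: Two-sided p-value from the t-distribution with 7 df = 0.432845.
Step 6: alpha = 0.05. fail to reject H0.

rho = 0.3000, p = 0.432845, fail to reject H0 at alpha = 0.05.


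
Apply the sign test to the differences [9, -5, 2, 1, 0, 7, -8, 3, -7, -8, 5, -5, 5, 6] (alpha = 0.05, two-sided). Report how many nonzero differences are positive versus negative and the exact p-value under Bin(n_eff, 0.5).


Step 1: Discard zero differences. Original n = 14; n_eff = number of nonzero differences = 13.
Nonzero differences (with sign): +9, -5, +2, +1, +7, -8, +3, -7, -8, +5, -5, +5, +6
Step 2: Count signs: positive = 8, negative = 5.
Step 3: Under H0: P(positive) = 0.5, so the number of positives S ~ Bin(13, 0.5).
Step 4: Two-sided exact p-value = sum of Bin(13,0.5) probabilities at or below the observed probability = 0.581055.
Step 5: alpha = 0.05. fail to reject H0.

n_eff = 13, pos = 8, neg = 5, p = 0.581055, fail to reject H0.


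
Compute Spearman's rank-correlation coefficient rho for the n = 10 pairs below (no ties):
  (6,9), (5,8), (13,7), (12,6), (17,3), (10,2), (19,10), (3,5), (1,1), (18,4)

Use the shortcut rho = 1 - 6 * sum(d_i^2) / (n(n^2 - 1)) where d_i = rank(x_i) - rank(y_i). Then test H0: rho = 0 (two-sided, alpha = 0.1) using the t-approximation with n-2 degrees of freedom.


Step 1: Rank x and y separately (midranks; no ties here).
rank(x): 6->4, 5->3, 13->7, 12->6, 17->8, 10->5, 19->10, 3->2, 1->1, 18->9
rank(y): 9->9, 8->8, 7->7, 6->6, 3->3, 2->2, 10->10, 5->5, 1->1, 4->4
Step 2: d_i = R_x(i) - R_y(i); compute d_i^2.
  (4-9)^2=25, (3-8)^2=25, (7-7)^2=0, (6-6)^2=0, (8-3)^2=25, (5-2)^2=9, (10-10)^2=0, (2-5)^2=9, (1-1)^2=0, (9-4)^2=25
sum(d^2) = 118.
Step 3: rho = 1 - 6*118 / (10*(10^2 - 1)) = 1 - 708/990 = 0.284848.
Step 4: Under H0, t = rho * sqrt((n-2)/(1-rho^2)) = 0.8405 ~ t(8).
Step 5: Two-sided p-value from the t-distribution with 8 df = 0.425038.
Step 6: alpha = 0.1. fail to reject H0.

rho = 0.2848, p = 0.425038, fail to reject H0 at alpha = 0.1.


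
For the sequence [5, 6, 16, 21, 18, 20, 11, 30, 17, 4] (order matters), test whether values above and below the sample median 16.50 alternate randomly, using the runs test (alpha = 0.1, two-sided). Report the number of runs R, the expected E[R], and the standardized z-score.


Step 1: Compute median = 16.50; label A = above, B = below.
Labels in order: BBBAAABAAB  (n_A = 5, n_B = 5)
Step 2: Count runs R = 5.
Step 3: Under H0 (random ordering), E[R] = 2*n_A*n_B/(n_A+n_B) + 1 = 2*5*5/10 + 1 = 6.0000.
        Var[R] = 2*n_A*n_B*(2*n_A*n_B - n_A - n_B) / ((n_A+n_B)^2 * (n_A+n_B-1)) = 2000/900 = 2.2222.
        SD[R] = 1.4907.
Step 4: Continuity-corrected z = (R + 0.5 - E[R]) / SD[R] = (5 + 0.5 - 6.0000) / 1.4907 = -0.3354.
Step 5: Two-sided p-value via normal approximation = 2*(1 - Phi(|z|)) = 0.737316.
Step 6: alpha = 0.1. fail to reject H0.

R = 5, z = -0.3354, p = 0.737316, fail to reject H0.


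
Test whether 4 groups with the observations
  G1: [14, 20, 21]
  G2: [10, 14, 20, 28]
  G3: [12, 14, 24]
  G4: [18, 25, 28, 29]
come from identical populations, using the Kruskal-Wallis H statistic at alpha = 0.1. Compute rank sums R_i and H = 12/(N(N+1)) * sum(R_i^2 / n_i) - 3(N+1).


Step 1: Combine all N = 14 observations and assign midranks.
sorted (value, group, rank): (10,G2,1), (12,G3,2), (14,G1,4), (14,G2,4), (14,G3,4), (18,G4,6), (20,G1,7.5), (20,G2,7.5), (21,G1,9), (24,G3,10), (25,G4,11), (28,G2,12.5), (28,G4,12.5), (29,G4,14)
Step 2: Sum ranks within each group.
R_1 = 20.5 (n_1 = 3)
R_2 = 25 (n_2 = 4)
R_3 = 16 (n_3 = 3)
R_4 = 43.5 (n_4 = 4)
Step 3: H = 12/(N(N+1)) * sum(R_i^2/n_i) - 3(N+1)
     = 12/(14*15) * (20.5^2/3 + 25^2/4 + 16^2/3 + 43.5^2/4) - 3*15
     = 0.057143 * 854.729 - 45
     = 3.841667.
Step 4: Ties present; correction factor C = 1 - 36/(14^3 - 14) = 0.986813. Corrected H = 3.841667 / 0.986813 = 3.893003.
Step 5: Under H0, H ~ chi^2(3); p-value = 0.273252.
Step 6: alpha = 0.1. fail to reject H0.

H = 3.8930, df = 3, p = 0.273252, fail to reject H0.


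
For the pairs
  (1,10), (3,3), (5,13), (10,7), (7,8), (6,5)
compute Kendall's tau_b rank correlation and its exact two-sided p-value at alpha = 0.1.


Step 1: Enumerate the 15 unordered pairs (i,j) with i<j and classify each by sign(x_j-x_i) * sign(y_j-y_i).
  (1,2):dx=+2,dy=-7->D; (1,3):dx=+4,dy=+3->C; (1,4):dx=+9,dy=-3->D; (1,5):dx=+6,dy=-2->D
  (1,6):dx=+5,dy=-5->D; (2,3):dx=+2,dy=+10->C; (2,4):dx=+7,dy=+4->C; (2,5):dx=+4,dy=+5->C
  (2,6):dx=+3,dy=+2->C; (3,4):dx=+5,dy=-6->D; (3,5):dx=+2,dy=-5->D; (3,6):dx=+1,dy=-8->D
  (4,5):dx=-3,dy=+1->D; (4,6):dx=-4,dy=-2->C; (5,6):dx=-1,dy=-3->C
Step 2: C = 7, D = 8, total pairs = 15.
Step 3: tau = (C - D)/(n(n-1)/2) = (7 - 8)/15 = -0.066667.
Step 4: Exact two-sided p-value (enumerate n! = 720 permutations of y under H0): p = 1.000000.
Step 5: alpha = 0.1. fail to reject H0.

tau_b = -0.0667 (C=7, D=8), p = 1.000000, fail to reject H0.


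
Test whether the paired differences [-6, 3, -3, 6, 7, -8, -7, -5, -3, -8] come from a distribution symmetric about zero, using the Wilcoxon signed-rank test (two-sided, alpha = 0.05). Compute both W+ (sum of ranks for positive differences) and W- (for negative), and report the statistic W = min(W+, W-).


Step 1: Drop any zero differences (none here) and take |d_i|.
|d| = [6, 3, 3, 6, 7, 8, 7, 5, 3, 8]
Step 2: Midrank |d_i| (ties get averaged ranks).
ranks: |6|->5.5, |3|->2, |3|->2, |6|->5.5, |7|->7.5, |8|->9.5, |7|->7.5, |5|->4, |3|->2, |8|->9.5
Step 3: Attach original signs; sum ranks with positive sign and with negative sign.
W+ = 2 + 5.5 + 7.5 = 15
W- = 5.5 + 2 + 9.5 + 7.5 + 4 + 2 + 9.5 = 40
(Check: W+ + W- = 55 should equal n(n+1)/2 = 55.)
Step 4: Test statistic W = min(W+, W-) = 15.
Step 5: Ties in |d|, so use the tie-corrected normal approximation.
        E[W] = n(n+1)/4 = 10*11/4 = 27.5.
        Tie groups: |d|=3 (t=3), |d|=6 (t=2), |d|=7 (t=2), |d|=8 (t=2); sum(t^3 - t) = 42.
        Var[W] = n(n+1)(2n+1)/24 - sum(t^3-t)/48 = 2310/24 - 42/48 = 95.375.
        z = (W - E[W]) / sqrt(Var[W]) = (15 - 27.5) / 9.7660 = -1.2799.
        Two-sided p = 2*Phi(z) = 0.200563.
Step 6: alpha = 0.05. fail to reject H0.

W+ = 15, W- = 40, W = min = 15, p = 0.200563, fail to reject H0.


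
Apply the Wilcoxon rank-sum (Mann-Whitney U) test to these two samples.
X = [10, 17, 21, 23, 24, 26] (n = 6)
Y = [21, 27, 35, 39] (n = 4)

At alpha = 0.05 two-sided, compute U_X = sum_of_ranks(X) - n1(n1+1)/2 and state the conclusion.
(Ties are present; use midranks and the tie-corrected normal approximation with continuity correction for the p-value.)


Step 1: Combine and sort all 10 observations; assign midranks.
sorted (value, group): (10,X), (17,X), (21,X), (21,Y), (23,X), (24,X), (26,X), (27,Y), (35,Y), (39,Y)
ranks: 10->1, 17->2, 21->3.5, 21->3.5, 23->5, 24->6, 26->7, 27->8, 35->9, 39->10
Step 2: Rank sum for X: R1 = 1 + 2 + 3.5 + 5 + 6 + 7 = 24.5.
Step 3: U_X = R1 - n1(n1+1)/2 = 24.5 - 6*7/2 = 24.5 - 21 = 3.5.
       U_Y = n1*n2 - U_X = 24 - 3.5 = 20.5.
Step 4: Ties are present, so use the tie-corrected normal approximation (with continuity correction) for the p-value.
Step 5: p-value = 0.087118; compare to alpha = 0.05. fail to reject H0.

U_X = 3.5, p = 0.087118, fail to reject H0 at alpha = 0.05.


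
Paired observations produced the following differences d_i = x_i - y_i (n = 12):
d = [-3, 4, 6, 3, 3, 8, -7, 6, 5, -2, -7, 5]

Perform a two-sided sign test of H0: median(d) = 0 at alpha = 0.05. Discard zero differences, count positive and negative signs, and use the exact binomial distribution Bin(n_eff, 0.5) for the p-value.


Step 1: Discard zero differences. Original n = 12; n_eff = number of nonzero differences = 12.
Nonzero differences (with sign): -3, +4, +6, +3, +3, +8, -7, +6, +5, -2, -7, +5
Step 2: Count signs: positive = 8, negative = 4.
Step 3: Under H0: P(positive) = 0.5, so the number of positives S ~ Bin(12, 0.5).
Step 4: Two-sided exact p-value = sum of Bin(12,0.5) probabilities at or below the observed probability = 0.387695.
Step 5: alpha = 0.05. fail to reject H0.

n_eff = 12, pos = 8, neg = 4, p = 0.387695, fail to reject H0.


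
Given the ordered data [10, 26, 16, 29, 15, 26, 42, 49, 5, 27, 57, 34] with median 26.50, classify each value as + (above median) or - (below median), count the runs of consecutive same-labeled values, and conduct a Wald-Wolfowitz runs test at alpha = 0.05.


Step 1: Compute median = 26.50; label A = above, B = below.
Labels in order: BBBABBAABAAA  (n_A = 6, n_B = 6)
Step 2: Count runs R = 6.
Step 3: Under H0 (random ordering), E[R] = 2*n_A*n_B/(n_A+n_B) + 1 = 2*6*6/12 + 1 = 7.0000.
        Var[R] = 2*n_A*n_B*(2*n_A*n_B - n_A - n_B) / ((n_A+n_B)^2 * (n_A+n_B-1)) = 4320/1584 = 2.7273.
        SD[R] = 1.6514.
Step 4: Continuity-corrected z = (R + 0.5 - E[R]) / SD[R] = (6 + 0.5 - 7.0000) / 1.6514 = -0.3028.
Step 5: Two-sided p-value via normal approximation = 2*(1 - Phi(|z|)) = 0.762069.
Step 6: alpha = 0.05. fail to reject H0.

R = 6, z = -0.3028, p = 0.762069, fail to reject H0.


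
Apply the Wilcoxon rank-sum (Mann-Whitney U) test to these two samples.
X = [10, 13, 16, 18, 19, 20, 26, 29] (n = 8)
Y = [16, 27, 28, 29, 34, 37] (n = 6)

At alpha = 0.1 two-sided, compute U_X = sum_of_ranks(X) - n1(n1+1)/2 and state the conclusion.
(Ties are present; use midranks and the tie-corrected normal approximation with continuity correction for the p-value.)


Step 1: Combine and sort all 14 observations; assign midranks.
sorted (value, group): (10,X), (13,X), (16,X), (16,Y), (18,X), (19,X), (20,X), (26,X), (27,Y), (28,Y), (29,X), (29,Y), (34,Y), (37,Y)
ranks: 10->1, 13->2, 16->3.5, 16->3.5, 18->5, 19->6, 20->7, 26->8, 27->9, 28->10, 29->11.5, 29->11.5, 34->13, 37->14
Step 2: Rank sum for X: R1 = 1 + 2 + 3.5 + 5 + 6 + 7 + 8 + 11.5 = 44.
Step 3: U_X = R1 - n1(n1+1)/2 = 44 - 8*9/2 = 44 - 36 = 8.
       U_Y = n1*n2 - U_X = 48 - 8 = 40.
Step 4: Ties are present, so use the tie-corrected normal approximation (with continuity correction) for the p-value.
Step 5: p-value = 0.044915; compare to alpha = 0.1. reject H0.

U_X = 8, p = 0.044915, reject H0 at alpha = 0.1.


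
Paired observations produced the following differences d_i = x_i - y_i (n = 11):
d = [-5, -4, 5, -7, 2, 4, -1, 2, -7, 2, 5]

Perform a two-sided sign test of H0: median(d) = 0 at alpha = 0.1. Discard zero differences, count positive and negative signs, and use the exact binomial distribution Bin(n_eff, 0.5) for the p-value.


Step 1: Discard zero differences. Original n = 11; n_eff = number of nonzero differences = 11.
Nonzero differences (with sign): -5, -4, +5, -7, +2, +4, -1, +2, -7, +2, +5
Step 2: Count signs: positive = 6, negative = 5.
Step 3: Under H0: P(positive) = 0.5, so the number of positives S ~ Bin(11, 0.5).
Step 4: Two-sided exact p-value = sum of Bin(11,0.5) probabilities at or below the observed probability = 1.000000.
Step 5: alpha = 0.1. fail to reject H0.

n_eff = 11, pos = 6, neg = 5, p = 1.000000, fail to reject H0.


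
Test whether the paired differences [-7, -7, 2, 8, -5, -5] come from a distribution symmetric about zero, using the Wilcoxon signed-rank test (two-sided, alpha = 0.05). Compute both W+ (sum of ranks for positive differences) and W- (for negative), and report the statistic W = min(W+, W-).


Step 1: Drop any zero differences (none here) and take |d_i|.
|d| = [7, 7, 2, 8, 5, 5]
Step 2: Midrank |d_i| (ties get averaged ranks).
ranks: |7|->4.5, |7|->4.5, |2|->1, |8|->6, |5|->2.5, |5|->2.5
Step 3: Attach original signs; sum ranks with positive sign and with negative sign.
W+ = 1 + 6 = 7
W- = 4.5 + 4.5 + 2.5 + 2.5 = 14
(Check: W+ + W- = 21 should equal n(n+1)/2 = 21.)
Step 4: Test statistic W = min(W+, W-) = 7.
Step 5: Ties in |d|, so use the tie-corrected normal approximation.
        E[W] = n(n+1)/4 = 6*7/4 = 10.5.
        Tie groups: |d|=5 (t=2), |d|=7 (t=2); sum(t^3 - t) = 12.
        Var[W] = n(n+1)(2n+1)/24 - sum(t^3-t)/48 = 546/24 - 12/48 = 22.5.
        z = (W - E[W]) / sqrt(Var[W]) = (7 - 10.5) / 4.7434 = -0.7379.
        Two-sided p = 2*Phi(z) = 0.460597.
Step 6: alpha = 0.05. fail to reject H0.

W+ = 7, W- = 14, W = min = 7, p = 0.460597, fail to reject H0.


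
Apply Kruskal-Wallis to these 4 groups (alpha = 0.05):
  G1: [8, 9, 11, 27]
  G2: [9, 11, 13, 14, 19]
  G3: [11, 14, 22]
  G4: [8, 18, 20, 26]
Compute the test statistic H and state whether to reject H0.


Step 1: Combine all N = 16 observations and assign midranks.
sorted (value, group, rank): (8,G1,1.5), (8,G4,1.5), (9,G1,3.5), (9,G2,3.5), (11,G1,6), (11,G2,6), (11,G3,6), (13,G2,8), (14,G2,9.5), (14,G3,9.5), (18,G4,11), (19,G2,12), (20,G4,13), (22,G3,14), (26,G4,15), (27,G1,16)
Step 2: Sum ranks within each group.
R_1 = 27 (n_1 = 4)
R_2 = 39 (n_2 = 5)
R_3 = 29.5 (n_3 = 3)
R_4 = 40.5 (n_4 = 4)
Step 3: H = 12/(N(N+1)) * sum(R_i^2/n_i) - 3(N+1)
     = 12/(16*17) * (27^2/4 + 39^2/5 + 29.5^2/3 + 40.5^2/4) - 3*17
     = 0.044118 * 1186.6 - 51
     = 1.349816.
Step 4: Ties present; correction factor C = 1 - 42/(16^3 - 16) = 0.989706. Corrected H = 1.349816 / 0.989706 = 1.363856.
Step 5: Under H0, H ~ chi^2(3); p-value = 0.714029.
Step 6: alpha = 0.05. fail to reject H0.

H = 1.3639, df = 3, p = 0.714029, fail to reject H0.


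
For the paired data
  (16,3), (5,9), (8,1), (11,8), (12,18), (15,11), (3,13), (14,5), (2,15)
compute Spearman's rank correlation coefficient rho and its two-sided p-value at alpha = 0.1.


Step 1: Rank x and y separately (midranks; no ties here).
rank(x): 16->9, 5->3, 8->4, 11->5, 12->6, 15->8, 3->2, 14->7, 2->1
rank(y): 3->2, 9->5, 1->1, 8->4, 18->9, 11->6, 13->7, 5->3, 15->8
Step 2: d_i = R_x(i) - R_y(i); compute d_i^2.
  (9-2)^2=49, (3-5)^2=4, (4-1)^2=9, (5-4)^2=1, (6-9)^2=9, (8-6)^2=4, (2-7)^2=25, (7-3)^2=16, (1-8)^2=49
sum(d^2) = 166.
Step 3: rho = 1 - 6*166 / (9*(9^2 - 1)) = 1 - 996/720 = -0.383333.
Step 4: Under H0, t = rho * sqrt((n-2)/(1-rho^2)) = -1.0981 ~ t(7).
Step 5: Two-sided p-value from the t-distribution with 7 df = 0.308495.
Step 6: alpha = 0.1. fail to reject H0.

rho = -0.3833, p = 0.308495, fail to reject H0 at alpha = 0.1.


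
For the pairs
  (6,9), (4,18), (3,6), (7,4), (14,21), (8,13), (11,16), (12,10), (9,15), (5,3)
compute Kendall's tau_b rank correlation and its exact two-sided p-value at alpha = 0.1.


Step 1: Enumerate the 45 unordered pairs (i,j) with i<j and classify each by sign(x_j-x_i) * sign(y_j-y_i).
  (1,2):dx=-2,dy=+9->D; (1,3):dx=-3,dy=-3->C; (1,4):dx=+1,dy=-5->D; (1,5):dx=+8,dy=+12->C
  (1,6):dx=+2,dy=+4->C; (1,7):dx=+5,dy=+7->C; (1,8):dx=+6,dy=+1->C; (1,9):dx=+3,dy=+6->C
  (1,10):dx=-1,dy=-6->C; (2,3):dx=-1,dy=-12->C; (2,4):dx=+3,dy=-14->D; (2,5):dx=+10,dy=+3->C
  (2,6):dx=+4,dy=-5->D; (2,7):dx=+7,dy=-2->D; (2,8):dx=+8,dy=-8->D; (2,9):dx=+5,dy=-3->D
  (2,10):dx=+1,dy=-15->D; (3,4):dx=+4,dy=-2->D; (3,5):dx=+11,dy=+15->C; (3,6):dx=+5,dy=+7->C
  (3,7):dx=+8,dy=+10->C; (3,8):dx=+9,dy=+4->C; (3,9):dx=+6,dy=+9->C; (3,10):dx=+2,dy=-3->D
  (4,5):dx=+7,dy=+17->C; (4,6):dx=+1,dy=+9->C; (4,7):dx=+4,dy=+12->C; (4,8):dx=+5,dy=+6->C
  (4,9):dx=+2,dy=+11->C; (4,10):dx=-2,dy=-1->C; (5,6):dx=-6,dy=-8->C; (5,7):dx=-3,dy=-5->C
  (5,8):dx=-2,dy=-11->C; (5,9):dx=-5,dy=-6->C; (5,10):dx=-9,dy=-18->C; (6,7):dx=+3,dy=+3->C
  (6,8):dx=+4,dy=-3->D; (6,9):dx=+1,dy=+2->C; (6,10):dx=-3,dy=-10->C; (7,8):dx=+1,dy=-6->D
  (7,9):dx=-2,dy=-1->C; (7,10):dx=-6,dy=-13->C; (8,9):dx=-3,dy=+5->D; (8,10):dx=-7,dy=-7->C
  (9,10):dx=-4,dy=-12->C
Step 2: C = 32, D = 13, total pairs = 45.
Step 3: tau = (C - D)/(n(n-1)/2) = (32 - 13)/45 = 0.422222.
Step 4: Exact two-sided p-value (enumerate n! = 3628800 permutations of y under H0): p = 0.108313.
Step 5: alpha = 0.1. fail to reject H0.

tau_b = 0.4222 (C=32, D=13), p = 0.108313, fail to reject H0.


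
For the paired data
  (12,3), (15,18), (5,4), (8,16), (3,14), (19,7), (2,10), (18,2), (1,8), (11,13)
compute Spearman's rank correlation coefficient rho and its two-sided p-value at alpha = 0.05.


Step 1: Rank x and y separately (midranks; no ties here).
rank(x): 12->7, 15->8, 5->4, 8->5, 3->3, 19->10, 2->2, 18->9, 1->1, 11->6
rank(y): 3->2, 18->10, 4->3, 16->9, 14->8, 7->4, 10->6, 2->1, 8->5, 13->7
Step 2: d_i = R_x(i) - R_y(i); compute d_i^2.
  (7-2)^2=25, (8-10)^2=4, (4-3)^2=1, (5-9)^2=16, (3-8)^2=25, (10-4)^2=36, (2-6)^2=16, (9-1)^2=64, (1-5)^2=16, (6-7)^2=1
sum(d^2) = 204.
Step 3: rho = 1 - 6*204 / (10*(10^2 - 1)) = 1 - 1224/990 = -0.236364.
Step 4: Under H0, t = rho * sqrt((n-2)/(1-rho^2)) = -0.6880 ~ t(8).
Step 5: Two-sided p-value from the t-distribution with 8 df = 0.510885.
Step 6: alpha = 0.05. fail to reject H0.

rho = -0.2364, p = 0.510885, fail to reject H0 at alpha = 0.05.


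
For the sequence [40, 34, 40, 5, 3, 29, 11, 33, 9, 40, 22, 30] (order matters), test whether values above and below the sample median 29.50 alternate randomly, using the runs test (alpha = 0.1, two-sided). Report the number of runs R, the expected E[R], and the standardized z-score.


Step 1: Compute median = 29.50; label A = above, B = below.
Labels in order: AAABBBBABABA  (n_A = 6, n_B = 6)
Step 2: Count runs R = 7.
Step 3: Under H0 (random ordering), E[R] = 2*n_A*n_B/(n_A+n_B) + 1 = 2*6*6/12 + 1 = 7.0000.
        Var[R] = 2*n_A*n_B*(2*n_A*n_B - n_A - n_B) / ((n_A+n_B)^2 * (n_A+n_B-1)) = 4320/1584 = 2.7273.
        SD[R] = 1.6514.
Step 4: R = E[R], so z = 0 with no continuity correction.
Step 5: Two-sided p-value via normal approximation = 2*(1 - Phi(|z|)) = 1.000000.
Step 6: alpha = 0.1. fail to reject H0.

R = 7, z = 0.0000, p = 1.000000, fail to reject H0.


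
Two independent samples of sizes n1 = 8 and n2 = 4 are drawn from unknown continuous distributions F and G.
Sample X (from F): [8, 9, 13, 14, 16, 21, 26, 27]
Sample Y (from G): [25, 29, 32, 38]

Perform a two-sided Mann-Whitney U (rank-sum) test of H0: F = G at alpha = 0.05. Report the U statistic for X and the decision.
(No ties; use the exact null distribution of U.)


Step 1: Combine and sort all 12 observations; assign midranks.
sorted (value, group): (8,X), (9,X), (13,X), (14,X), (16,X), (21,X), (25,Y), (26,X), (27,X), (29,Y), (32,Y), (38,Y)
ranks: 8->1, 9->2, 13->3, 14->4, 16->5, 21->6, 25->7, 26->8, 27->9, 29->10, 32->11, 38->12
Step 2: Rank sum for X: R1 = 1 + 2 + 3 + 4 + 5 + 6 + 8 + 9 = 38.
Step 3: U_X = R1 - n1(n1+1)/2 = 38 - 8*9/2 = 38 - 36 = 2.
       U_Y = n1*n2 - U_X = 32 - 2 = 30.
Step 4: No ties, so the exact null distribution of U (based on enumerating the C(12,8) = 495 equally likely rank assignments) gives the two-sided p-value.
Step 5: p-value = 0.016162; compare to alpha = 0.05. reject H0.

U_X = 2, p = 0.016162, reject H0 at alpha = 0.05.


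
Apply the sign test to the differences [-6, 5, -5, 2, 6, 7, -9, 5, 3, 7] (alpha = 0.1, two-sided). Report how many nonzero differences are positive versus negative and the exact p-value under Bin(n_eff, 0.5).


Step 1: Discard zero differences. Original n = 10; n_eff = number of nonzero differences = 10.
Nonzero differences (with sign): -6, +5, -5, +2, +6, +7, -9, +5, +3, +7
Step 2: Count signs: positive = 7, negative = 3.
Step 3: Under H0: P(positive) = 0.5, so the number of positives S ~ Bin(10, 0.5).
Step 4: Two-sided exact p-value = sum of Bin(10,0.5) probabilities at or below the observed probability = 0.343750.
Step 5: alpha = 0.1. fail to reject H0.

n_eff = 10, pos = 7, neg = 3, p = 0.343750, fail to reject H0.


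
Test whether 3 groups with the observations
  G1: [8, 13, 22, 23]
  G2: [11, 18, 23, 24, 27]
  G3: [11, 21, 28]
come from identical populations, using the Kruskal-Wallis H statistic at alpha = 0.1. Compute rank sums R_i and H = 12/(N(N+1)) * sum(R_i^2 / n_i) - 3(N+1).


Step 1: Combine all N = 12 observations and assign midranks.
sorted (value, group, rank): (8,G1,1), (11,G2,2.5), (11,G3,2.5), (13,G1,4), (18,G2,5), (21,G3,6), (22,G1,7), (23,G1,8.5), (23,G2,8.5), (24,G2,10), (27,G2,11), (28,G3,12)
Step 2: Sum ranks within each group.
R_1 = 20.5 (n_1 = 4)
R_2 = 37 (n_2 = 5)
R_3 = 20.5 (n_3 = 3)
Step 3: H = 12/(N(N+1)) * sum(R_i^2/n_i) - 3(N+1)
     = 12/(12*13) * (20.5^2/4 + 37^2/5 + 20.5^2/3) - 3*13
     = 0.076923 * 518.946 - 39
     = 0.918910.
Step 4: Ties present; correction factor C = 1 - 12/(12^3 - 12) = 0.993007. Corrected H = 0.918910 / 0.993007 = 0.925381.
Step 5: Under H0, H ~ chi^2(2); p-value = 0.629587.
Step 6: alpha = 0.1. fail to reject H0.

H = 0.9254, df = 2, p = 0.629587, fail to reject H0.


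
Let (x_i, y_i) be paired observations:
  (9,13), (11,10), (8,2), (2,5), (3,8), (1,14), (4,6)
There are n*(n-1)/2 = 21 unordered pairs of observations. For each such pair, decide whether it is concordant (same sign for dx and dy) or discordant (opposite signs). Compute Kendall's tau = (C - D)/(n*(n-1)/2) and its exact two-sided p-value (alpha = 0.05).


Step 1: Enumerate the 21 unordered pairs (i,j) with i<j and classify each by sign(x_j-x_i) * sign(y_j-y_i).
  (1,2):dx=+2,dy=-3->D; (1,3):dx=-1,dy=-11->C; (1,4):dx=-7,dy=-8->C; (1,5):dx=-6,dy=-5->C
  (1,6):dx=-8,dy=+1->D; (1,7):dx=-5,dy=-7->C; (2,3):dx=-3,dy=-8->C; (2,4):dx=-9,dy=-5->C
  (2,5):dx=-8,dy=-2->C; (2,6):dx=-10,dy=+4->D; (2,7):dx=-7,dy=-4->C; (3,4):dx=-6,dy=+3->D
  (3,5):dx=-5,dy=+6->D; (3,6):dx=-7,dy=+12->D; (3,7):dx=-4,dy=+4->D; (4,5):dx=+1,dy=+3->C
  (4,6):dx=-1,dy=+9->D; (4,7):dx=+2,dy=+1->C; (5,6):dx=-2,dy=+6->D; (5,7):dx=+1,dy=-2->D
  (6,7):dx=+3,dy=-8->D
Step 2: C = 10, D = 11, total pairs = 21.
Step 3: tau = (C - D)/(n(n-1)/2) = (10 - 11)/21 = -0.047619.
Step 4: Exact two-sided p-value (enumerate n! = 5040 permutations of y under H0): p = 1.000000.
Step 5: alpha = 0.05. fail to reject H0.

tau_b = -0.0476 (C=10, D=11), p = 1.000000, fail to reject H0.


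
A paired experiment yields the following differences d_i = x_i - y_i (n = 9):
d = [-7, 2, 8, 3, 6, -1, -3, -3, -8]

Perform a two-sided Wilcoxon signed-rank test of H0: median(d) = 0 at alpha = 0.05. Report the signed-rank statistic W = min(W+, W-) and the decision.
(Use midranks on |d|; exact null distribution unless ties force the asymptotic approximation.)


Step 1: Drop any zero differences (none here) and take |d_i|.
|d| = [7, 2, 8, 3, 6, 1, 3, 3, 8]
Step 2: Midrank |d_i| (ties get averaged ranks).
ranks: |7|->7, |2|->2, |8|->8.5, |3|->4, |6|->6, |1|->1, |3|->4, |3|->4, |8|->8.5
Step 3: Attach original signs; sum ranks with positive sign and with negative sign.
W+ = 2 + 8.5 + 4 + 6 = 20.5
W- = 7 + 1 + 4 + 4 + 8.5 = 24.5
(Check: W+ + W- = 45 should equal n(n+1)/2 = 45.)
Step 4: Test statistic W = min(W+, W-) = 20.5.
Step 5: Ties in |d|, so use the tie-corrected normal approximation.
        E[W] = n(n+1)/4 = 9*10/4 = 22.5.
        Tie groups: |d|=3 (t=3), |d|=8 (t=2); sum(t^3 - t) = 30.
        Var[W] = n(n+1)(2n+1)/24 - sum(t^3-t)/48 = 1710/24 - 30/48 = 70.625.
        z = (W - E[W]) / sqrt(Var[W]) = (20.5 - 22.5) / 8.4039 = -0.2380.
        Two-sided p = 2*Phi(z) = 0.811892.
Step 6: alpha = 0.05. fail to reject H0.

W+ = 20.5, W- = 24.5, W = min = 20.5, p = 0.811892, fail to reject H0.


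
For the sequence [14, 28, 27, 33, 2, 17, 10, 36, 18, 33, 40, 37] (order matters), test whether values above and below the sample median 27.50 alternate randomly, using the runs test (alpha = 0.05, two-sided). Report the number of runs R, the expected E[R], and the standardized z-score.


Step 1: Compute median = 27.50; label A = above, B = below.
Labels in order: BABABBBABAAA  (n_A = 6, n_B = 6)
Step 2: Count runs R = 8.
Step 3: Under H0 (random ordering), E[R] = 2*n_A*n_B/(n_A+n_B) + 1 = 2*6*6/12 + 1 = 7.0000.
        Var[R] = 2*n_A*n_B*(2*n_A*n_B - n_A - n_B) / ((n_A+n_B)^2 * (n_A+n_B-1)) = 4320/1584 = 2.7273.
        SD[R] = 1.6514.
Step 4: Continuity-corrected z = (R - 0.5 - E[R]) / SD[R] = (8 - 0.5 - 7.0000) / 1.6514 = 0.3028.
Step 5: Two-sided p-value via normal approximation = 2*(1 - Phi(|z|)) = 0.762069.
Step 6: alpha = 0.05. fail to reject H0.

R = 8, z = 0.3028, p = 0.762069, fail to reject H0.


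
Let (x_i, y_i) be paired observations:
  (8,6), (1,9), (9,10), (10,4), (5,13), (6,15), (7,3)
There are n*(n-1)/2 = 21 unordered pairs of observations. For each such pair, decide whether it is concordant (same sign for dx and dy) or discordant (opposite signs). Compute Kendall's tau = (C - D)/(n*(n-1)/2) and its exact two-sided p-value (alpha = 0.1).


Step 1: Enumerate the 21 unordered pairs (i,j) with i<j and classify each by sign(x_j-x_i) * sign(y_j-y_i).
  (1,2):dx=-7,dy=+3->D; (1,3):dx=+1,dy=+4->C; (1,4):dx=+2,dy=-2->D; (1,5):dx=-3,dy=+7->D
  (1,6):dx=-2,dy=+9->D; (1,7):dx=-1,dy=-3->C; (2,3):dx=+8,dy=+1->C; (2,4):dx=+9,dy=-5->D
  (2,5):dx=+4,dy=+4->C; (2,6):dx=+5,dy=+6->C; (2,7):dx=+6,dy=-6->D; (3,4):dx=+1,dy=-6->D
  (3,5):dx=-4,dy=+3->D; (3,6):dx=-3,dy=+5->D; (3,7):dx=-2,dy=-7->C; (4,5):dx=-5,dy=+9->D
  (4,6):dx=-4,dy=+11->D; (4,7):dx=-3,dy=-1->C; (5,6):dx=+1,dy=+2->C; (5,7):dx=+2,dy=-10->D
  (6,7):dx=+1,dy=-12->D
Step 2: C = 8, D = 13, total pairs = 21.
Step 3: tau = (C - D)/(n(n-1)/2) = (8 - 13)/21 = -0.238095.
Step 4: Exact two-sided p-value (enumerate n! = 5040 permutations of y under H0): p = 0.561905.
Step 5: alpha = 0.1. fail to reject H0.

tau_b = -0.2381 (C=8, D=13), p = 0.561905, fail to reject H0.


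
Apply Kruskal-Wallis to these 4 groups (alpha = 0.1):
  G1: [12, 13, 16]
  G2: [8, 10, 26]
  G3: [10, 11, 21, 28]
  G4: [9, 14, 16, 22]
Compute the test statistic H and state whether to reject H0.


Step 1: Combine all N = 14 observations and assign midranks.
sorted (value, group, rank): (8,G2,1), (9,G4,2), (10,G2,3.5), (10,G3,3.5), (11,G3,5), (12,G1,6), (13,G1,7), (14,G4,8), (16,G1,9.5), (16,G4,9.5), (21,G3,11), (22,G4,12), (26,G2,13), (28,G3,14)
Step 2: Sum ranks within each group.
R_1 = 22.5 (n_1 = 3)
R_2 = 17.5 (n_2 = 3)
R_3 = 33.5 (n_3 = 4)
R_4 = 31.5 (n_4 = 4)
Step 3: H = 12/(N(N+1)) * sum(R_i^2/n_i) - 3(N+1)
     = 12/(14*15) * (22.5^2/3 + 17.5^2/3 + 33.5^2/4 + 31.5^2/4) - 3*15
     = 0.057143 * 799.458 - 45
     = 0.683333.
Step 4: Ties present; correction factor C = 1 - 12/(14^3 - 14) = 0.995604. Corrected H = 0.683333 / 0.995604 = 0.686350.
Step 5: Under H0, H ~ chi^2(3); p-value = 0.876410.
Step 6: alpha = 0.1. fail to reject H0.

H = 0.6864, df = 3, p = 0.876410, fail to reject H0.


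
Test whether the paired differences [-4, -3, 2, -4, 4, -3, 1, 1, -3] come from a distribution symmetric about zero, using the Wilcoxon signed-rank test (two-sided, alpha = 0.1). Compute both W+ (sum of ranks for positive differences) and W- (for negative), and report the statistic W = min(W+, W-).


Step 1: Drop any zero differences (none here) and take |d_i|.
|d| = [4, 3, 2, 4, 4, 3, 1, 1, 3]
Step 2: Midrank |d_i| (ties get averaged ranks).
ranks: |4|->8, |3|->5, |2|->3, |4|->8, |4|->8, |3|->5, |1|->1.5, |1|->1.5, |3|->5
Step 3: Attach original signs; sum ranks with positive sign and with negative sign.
W+ = 3 + 8 + 1.5 + 1.5 = 14
W- = 8 + 5 + 8 + 5 + 5 = 31
(Check: W+ + W- = 45 should equal n(n+1)/2 = 45.)
Step 4: Test statistic W = min(W+, W-) = 14.
Step 5: Ties in |d|, so use the tie-corrected normal approximation.
        E[W] = n(n+1)/4 = 9*10/4 = 22.5.
        Tie groups: |d|=1 (t=2), |d|=3 (t=3), |d|=4 (t=3); sum(t^3 - t) = 54.
        Var[W] = n(n+1)(2n+1)/24 - sum(t^3-t)/48 = 1710/24 - 54/48 = 70.125.
        z = (W - E[W]) / sqrt(Var[W]) = (14 - 22.5) / 8.3741 = -1.0150.
        Two-sided p = 2*Phi(z) = 0.310088.
Step 6: alpha = 0.1. fail to reject H0.

W+ = 14, W- = 31, W = min = 14, p = 0.310088, fail to reject H0.


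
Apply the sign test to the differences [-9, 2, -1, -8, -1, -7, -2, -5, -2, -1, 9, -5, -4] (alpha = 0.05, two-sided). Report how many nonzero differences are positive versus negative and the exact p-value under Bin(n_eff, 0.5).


Step 1: Discard zero differences. Original n = 13; n_eff = number of nonzero differences = 13.
Nonzero differences (with sign): -9, +2, -1, -8, -1, -7, -2, -5, -2, -1, +9, -5, -4
Step 2: Count signs: positive = 2, negative = 11.
Step 3: Under H0: P(positive) = 0.5, so the number of positives S ~ Bin(13, 0.5).
Step 4: Two-sided exact p-value = sum of Bin(13,0.5) probabilities at or below the observed probability = 0.022461.
Step 5: alpha = 0.05. reject H0.

n_eff = 13, pos = 2, neg = 11, p = 0.022461, reject H0.


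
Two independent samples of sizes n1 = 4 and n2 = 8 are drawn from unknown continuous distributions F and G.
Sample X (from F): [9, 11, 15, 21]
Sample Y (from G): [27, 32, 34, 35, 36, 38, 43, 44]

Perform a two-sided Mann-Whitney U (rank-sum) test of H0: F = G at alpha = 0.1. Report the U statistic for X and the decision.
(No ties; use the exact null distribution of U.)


Step 1: Combine and sort all 12 observations; assign midranks.
sorted (value, group): (9,X), (11,X), (15,X), (21,X), (27,Y), (32,Y), (34,Y), (35,Y), (36,Y), (38,Y), (43,Y), (44,Y)
ranks: 9->1, 11->2, 15->3, 21->4, 27->5, 32->6, 34->7, 35->8, 36->9, 38->10, 43->11, 44->12
Step 2: Rank sum for X: R1 = 1 + 2 + 3 + 4 = 10.
Step 3: U_X = R1 - n1(n1+1)/2 = 10 - 4*5/2 = 10 - 10 = 0.
       U_Y = n1*n2 - U_X = 32 - 0 = 32.
Step 4: No ties, so the exact null distribution of U (based on enumerating the C(12,4) = 495 equally likely rank assignments) gives the two-sided p-value.
Step 5: p-value = 0.004040; compare to alpha = 0.1. reject H0.

U_X = 0, p = 0.004040, reject H0 at alpha = 0.1.


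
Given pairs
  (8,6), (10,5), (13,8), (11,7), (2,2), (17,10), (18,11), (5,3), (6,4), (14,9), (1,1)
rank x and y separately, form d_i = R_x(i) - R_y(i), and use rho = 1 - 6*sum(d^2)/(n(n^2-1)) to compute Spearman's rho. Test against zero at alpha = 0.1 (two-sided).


Step 1: Rank x and y separately (midranks; no ties here).
rank(x): 8->5, 10->6, 13->8, 11->7, 2->2, 17->10, 18->11, 5->3, 6->4, 14->9, 1->1
rank(y): 6->6, 5->5, 8->8, 7->7, 2->2, 10->10, 11->11, 3->3, 4->4, 9->9, 1->1
Step 2: d_i = R_x(i) - R_y(i); compute d_i^2.
  (5-6)^2=1, (6-5)^2=1, (8-8)^2=0, (7-7)^2=0, (2-2)^2=0, (10-10)^2=0, (11-11)^2=0, (3-3)^2=0, (4-4)^2=0, (9-9)^2=0, (1-1)^2=0
sum(d^2) = 2.
Step 3: rho = 1 - 6*2 / (11*(11^2 - 1)) = 1 - 12/1320 = 0.990909.
Step 4: Under H0, t = rho * sqrt((n-2)/(1-rho^2)) = 22.0966 ~ t(9).
Step 5: Two-sided p-value from the t-distribution with 9 df = 0.000000.
Step 6: alpha = 0.1. reject H0.

rho = 0.9909, p = 0.000000, reject H0 at alpha = 0.1.


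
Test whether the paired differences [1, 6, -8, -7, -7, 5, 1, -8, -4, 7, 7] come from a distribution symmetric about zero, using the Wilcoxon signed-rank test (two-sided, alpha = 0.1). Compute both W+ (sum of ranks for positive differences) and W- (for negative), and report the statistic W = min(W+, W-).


Step 1: Drop any zero differences (none here) and take |d_i|.
|d| = [1, 6, 8, 7, 7, 5, 1, 8, 4, 7, 7]
Step 2: Midrank |d_i| (ties get averaged ranks).
ranks: |1|->1.5, |6|->5, |8|->10.5, |7|->7.5, |7|->7.5, |5|->4, |1|->1.5, |8|->10.5, |4|->3, |7|->7.5, |7|->7.5
Step 3: Attach original signs; sum ranks with positive sign and with negative sign.
W+ = 1.5 + 5 + 4 + 1.5 + 7.5 + 7.5 = 27
W- = 10.5 + 7.5 + 7.5 + 10.5 + 3 = 39
(Check: W+ + W- = 66 should equal n(n+1)/2 = 66.)
Step 4: Test statistic W = min(W+, W-) = 27.
Step 5: Ties in |d|, so use the tie-corrected normal approximation.
        E[W] = n(n+1)/4 = 11*12/4 = 33.
        Tie groups: |d|=1 (t=2), |d|=7 (t=4), |d|=8 (t=2); sum(t^3 - t) = 72.
        Var[W] = n(n+1)(2n+1)/24 - sum(t^3-t)/48 = 3036/24 - 72/48 = 125.
        z = (W - E[W]) / sqrt(Var[W]) = (27 - 33) / 11.1803 = -0.5367.
        Two-sided p = 2*Phi(z) = 0.591505.
Step 6: alpha = 0.1. fail to reject H0.

W+ = 27, W- = 39, W = min = 27, p = 0.591505, fail to reject H0.


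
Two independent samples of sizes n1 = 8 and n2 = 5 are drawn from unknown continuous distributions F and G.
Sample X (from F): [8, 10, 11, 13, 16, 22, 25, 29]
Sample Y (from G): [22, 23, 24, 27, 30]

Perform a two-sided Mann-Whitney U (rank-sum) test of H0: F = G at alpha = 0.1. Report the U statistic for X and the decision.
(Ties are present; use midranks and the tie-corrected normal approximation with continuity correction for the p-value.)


Step 1: Combine and sort all 13 observations; assign midranks.
sorted (value, group): (8,X), (10,X), (11,X), (13,X), (16,X), (22,X), (22,Y), (23,Y), (24,Y), (25,X), (27,Y), (29,X), (30,Y)
ranks: 8->1, 10->2, 11->3, 13->4, 16->5, 22->6.5, 22->6.5, 23->8, 24->9, 25->10, 27->11, 29->12, 30->13
Step 2: Rank sum for X: R1 = 1 + 2 + 3 + 4 + 5 + 6.5 + 10 + 12 = 43.5.
Step 3: U_X = R1 - n1(n1+1)/2 = 43.5 - 8*9/2 = 43.5 - 36 = 7.5.
       U_Y = n1*n2 - U_X = 40 - 7.5 = 32.5.
Step 4: Ties are present, so use the tie-corrected normal approximation (with continuity correction) for the p-value.
Step 5: p-value = 0.078571; compare to alpha = 0.1. reject H0.

U_X = 7.5, p = 0.078571, reject H0 at alpha = 0.1.


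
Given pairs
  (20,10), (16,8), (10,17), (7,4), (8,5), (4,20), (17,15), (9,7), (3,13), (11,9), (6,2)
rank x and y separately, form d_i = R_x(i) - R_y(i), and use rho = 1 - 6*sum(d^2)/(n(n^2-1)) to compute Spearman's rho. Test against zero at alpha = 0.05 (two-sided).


Step 1: Rank x and y separately (midranks; no ties here).
rank(x): 20->11, 16->9, 10->7, 7->4, 8->5, 4->2, 17->10, 9->6, 3->1, 11->8, 6->3
rank(y): 10->7, 8->5, 17->10, 4->2, 5->3, 20->11, 15->9, 7->4, 13->8, 9->6, 2->1
Step 2: d_i = R_x(i) - R_y(i); compute d_i^2.
  (11-7)^2=16, (9-5)^2=16, (7-10)^2=9, (4-2)^2=4, (5-3)^2=4, (2-11)^2=81, (10-9)^2=1, (6-4)^2=4, (1-8)^2=49, (8-6)^2=4, (3-1)^2=4
sum(d^2) = 192.
Step 3: rho = 1 - 6*192 / (11*(11^2 - 1)) = 1 - 1152/1320 = 0.127273.
Step 4: Under H0, t = rho * sqrt((n-2)/(1-rho^2)) = 0.3849 ~ t(9).
Step 5: Two-sided p-value from the t-distribution with 9 df = 0.709215.
Step 6: alpha = 0.05. fail to reject H0.

rho = 0.1273, p = 0.709215, fail to reject H0 at alpha = 0.05.


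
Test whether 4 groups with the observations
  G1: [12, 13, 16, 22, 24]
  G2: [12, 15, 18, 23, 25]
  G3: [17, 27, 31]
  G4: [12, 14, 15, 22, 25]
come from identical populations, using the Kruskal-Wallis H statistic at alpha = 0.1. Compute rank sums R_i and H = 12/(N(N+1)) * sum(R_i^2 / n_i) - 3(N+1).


Step 1: Combine all N = 18 observations and assign midranks.
sorted (value, group, rank): (12,G1,2), (12,G2,2), (12,G4,2), (13,G1,4), (14,G4,5), (15,G2,6.5), (15,G4,6.5), (16,G1,8), (17,G3,9), (18,G2,10), (22,G1,11.5), (22,G4,11.5), (23,G2,13), (24,G1,14), (25,G2,15.5), (25,G4,15.5), (27,G3,17), (31,G3,18)
Step 2: Sum ranks within each group.
R_1 = 39.5 (n_1 = 5)
R_2 = 47 (n_2 = 5)
R_3 = 44 (n_3 = 3)
R_4 = 40.5 (n_4 = 5)
Step 3: H = 12/(N(N+1)) * sum(R_i^2/n_i) - 3(N+1)
     = 12/(18*19) * (39.5^2/5 + 47^2/5 + 44^2/3 + 40.5^2/5) - 3*19
     = 0.035088 * 1727.23 - 57
     = 3.604678.
Step 4: Ties present; correction factor C = 1 - 42/(18^3 - 18) = 0.992776. Corrected H = 3.604678 / 0.992776 = 3.630908.
Step 5: Under H0, H ~ chi^2(3); p-value = 0.304176.
Step 6: alpha = 0.1. fail to reject H0.

H = 3.6309, df = 3, p = 0.304176, fail to reject H0.


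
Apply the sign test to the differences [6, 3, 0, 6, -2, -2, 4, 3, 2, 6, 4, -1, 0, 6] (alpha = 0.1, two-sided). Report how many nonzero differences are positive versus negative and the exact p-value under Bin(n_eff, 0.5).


Step 1: Discard zero differences. Original n = 14; n_eff = number of nonzero differences = 12.
Nonzero differences (with sign): +6, +3, +6, -2, -2, +4, +3, +2, +6, +4, -1, +6
Step 2: Count signs: positive = 9, negative = 3.
Step 3: Under H0: P(positive) = 0.5, so the number of positives S ~ Bin(12, 0.5).
Step 4: Two-sided exact p-value = sum of Bin(12,0.5) probabilities at or below the observed probability = 0.145996.
Step 5: alpha = 0.1. fail to reject H0.

n_eff = 12, pos = 9, neg = 3, p = 0.145996, fail to reject H0.


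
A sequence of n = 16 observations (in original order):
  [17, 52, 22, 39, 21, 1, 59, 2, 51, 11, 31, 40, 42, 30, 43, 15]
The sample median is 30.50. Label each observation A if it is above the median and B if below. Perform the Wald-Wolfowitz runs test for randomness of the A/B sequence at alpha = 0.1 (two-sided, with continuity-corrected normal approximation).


Step 1: Compute median = 30.50; label A = above, B = below.
Labels in order: BABABBABABAAABAB  (n_A = 8, n_B = 8)
Step 2: Count runs R = 13.
Step 3: Under H0 (random ordering), E[R] = 2*n_A*n_B/(n_A+n_B) + 1 = 2*8*8/16 + 1 = 9.0000.
        Var[R] = 2*n_A*n_B*(2*n_A*n_B - n_A - n_B) / ((n_A+n_B)^2 * (n_A+n_B-1)) = 14336/3840 = 3.7333.
        SD[R] = 1.9322.
Step 4: Continuity-corrected z = (R - 0.5 - E[R]) / SD[R] = (13 - 0.5 - 9.0000) / 1.9322 = 1.8114.
Step 5: Two-sided p-value via normal approximation = 2*(1 - Phi(|z|)) = 0.070076.
Step 6: alpha = 0.1. reject H0.

R = 13, z = 1.8114, p = 0.070076, reject H0.


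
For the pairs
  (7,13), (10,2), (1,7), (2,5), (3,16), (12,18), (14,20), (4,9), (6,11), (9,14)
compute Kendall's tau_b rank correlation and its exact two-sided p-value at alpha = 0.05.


Step 1: Enumerate the 45 unordered pairs (i,j) with i<j and classify each by sign(x_j-x_i) * sign(y_j-y_i).
  (1,2):dx=+3,dy=-11->D; (1,3):dx=-6,dy=-6->C; (1,4):dx=-5,dy=-8->C; (1,5):dx=-4,dy=+3->D
  (1,6):dx=+5,dy=+5->C; (1,7):dx=+7,dy=+7->C; (1,8):dx=-3,dy=-4->C; (1,9):dx=-1,dy=-2->C
  (1,10):dx=+2,dy=+1->C; (2,3):dx=-9,dy=+5->D; (2,4):dx=-8,dy=+3->D; (2,5):dx=-7,dy=+14->D
  (2,6):dx=+2,dy=+16->C; (2,7):dx=+4,dy=+18->C; (2,8):dx=-6,dy=+7->D; (2,9):dx=-4,dy=+9->D
  (2,10):dx=-1,dy=+12->D; (3,4):dx=+1,dy=-2->D; (3,5):dx=+2,dy=+9->C; (3,6):dx=+11,dy=+11->C
  (3,7):dx=+13,dy=+13->C; (3,8):dx=+3,dy=+2->C; (3,9):dx=+5,dy=+4->C; (3,10):dx=+8,dy=+7->C
  (4,5):dx=+1,dy=+11->C; (4,6):dx=+10,dy=+13->C; (4,7):dx=+12,dy=+15->C; (4,8):dx=+2,dy=+4->C
  (4,9):dx=+4,dy=+6->C; (4,10):dx=+7,dy=+9->C; (5,6):dx=+9,dy=+2->C; (5,7):dx=+11,dy=+4->C
  (5,8):dx=+1,dy=-7->D; (5,9):dx=+3,dy=-5->D; (5,10):dx=+6,dy=-2->D; (6,7):dx=+2,dy=+2->C
  (6,8):dx=-8,dy=-9->C; (6,9):dx=-6,dy=-7->C; (6,10):dx=-3,dy=-4->C; (7,8):dx=-10,dy=-11->C
  (7,9):dx=-8,dy=-9->C; (7,10):dx=-5,dy=-6->C; (8,9):dx=+2,dy=+2->C; (8,10):dx=+5,dy=+5->C
  (9,10):dx=+3,dy=+3->C
Step 2: C = 33, D = 12, total pairs = 45.
Step 3: tau = (C - D)/(n(n-1)/2) = (33 - 12)/45 = 0.466667.
Step 4: Exact two-sided p-value (enumerate n! = 3628800 permutations of y under H0): p = 0.072550.
Step 5: alpha = 0.05. fail to reject H0.

tau_b = 0.4667 (C=33, D=12), p = 0.072550, fail to reject H0.


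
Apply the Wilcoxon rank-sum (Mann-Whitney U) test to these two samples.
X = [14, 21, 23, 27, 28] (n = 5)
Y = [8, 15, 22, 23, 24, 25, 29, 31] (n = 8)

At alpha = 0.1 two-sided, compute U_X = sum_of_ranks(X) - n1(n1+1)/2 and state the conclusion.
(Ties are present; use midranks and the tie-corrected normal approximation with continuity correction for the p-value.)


Step 1: Combine and sort all 13 observations; assign midranks.
sorted (value, group): (8,Y), (14,X), (15,Y), (21,X), (22,Y), (23,X), (23,Y), (24,Y), (25,Y), (27,X), (28,X), (29,Y), (31,Y)
ranks: 8->1, 14->2, 15->3, 21->4, 22->5, 23->6.5, 23->6.5, 24->8, 25->9, 27->10, 28->11, 29->12, 31->13
Step 2: Rank sum for X: R1 = 2 + 4 + 6.5 + 10 + 11 = 33.5.
Step 3: U_X = R1 - n1(n1+1)/2 = 33.5 - 5*6/2 = 33.5 - 15 = 18.5.
       U_Y = n1*n2 - U_X = 40 - 18.5 = 21.5.
Step 4: Ties are present, so use the tie-corrected normal approximation (with continuity correction) for the p-value.
Step 5: p-value = 0.883458; compare to alpha = 0.1. fail to reject H0.

U_X = 18.5, p = 0.883458, fail to reject H0 at alpha = 0.1.
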